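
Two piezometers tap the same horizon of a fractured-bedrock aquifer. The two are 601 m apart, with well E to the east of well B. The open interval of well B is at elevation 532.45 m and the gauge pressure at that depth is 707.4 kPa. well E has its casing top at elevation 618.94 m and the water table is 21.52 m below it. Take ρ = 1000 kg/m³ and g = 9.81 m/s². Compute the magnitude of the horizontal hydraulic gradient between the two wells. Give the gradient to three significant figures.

Pressure head at well B: ψ = P/(ρg) = 707.4×1000 / (1000 × 9.81) = 72.11 m.
Total head at well B: h = z + ψ = 532.45 + 72.11 = 604.56 m.
Total head at well E: h = 618.94 − 21.52 = 597.42 m.
Head difference: h(well B) − h(well E) = 604.56 − 597.42 = 7.14 m.
Hydraulic gradient: i = |Δh| / L = 7.14 / 601 = 0.0119.

i ≈ 0.0119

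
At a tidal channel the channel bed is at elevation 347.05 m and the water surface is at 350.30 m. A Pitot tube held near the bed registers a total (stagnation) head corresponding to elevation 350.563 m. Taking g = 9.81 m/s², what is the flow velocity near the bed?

v ≈ 2.27 m/s

Near the bed, under hydrostatic conditions, the piezometric head (z + ψ) equals the free-surface elevation, 350.30 m.
Velocity head = total − piezometric = 350.563 − 350.30 = 0.263 m.
v = √(2g·h_v) = √(2 × 9.81 × 0.263) = 2.27 m/s.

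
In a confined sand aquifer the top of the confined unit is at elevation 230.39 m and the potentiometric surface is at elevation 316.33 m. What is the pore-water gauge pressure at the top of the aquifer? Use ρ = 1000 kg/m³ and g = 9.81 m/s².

Pressure head at the aquifer top: ψ = h − z = 316.33 − 230.39 = 85.94 m.
P = ρgψ = 1000 × 9.81 × 85.94 = 843071 Pa ≈ 843 kPa.

P ≈ 843 kPa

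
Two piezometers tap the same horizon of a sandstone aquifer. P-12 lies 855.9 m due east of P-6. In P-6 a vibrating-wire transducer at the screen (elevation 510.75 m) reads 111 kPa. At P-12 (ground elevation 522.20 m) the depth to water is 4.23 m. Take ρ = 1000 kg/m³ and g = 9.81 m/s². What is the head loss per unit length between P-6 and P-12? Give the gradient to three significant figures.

i ≈ 0.00478 m/m

Pressure head at P-6: ψ = P/(ρg) = 111×1000 / (1000 × 9.81) = 11.31 m.
Total head at P-6: h = z + ψ = 510.75 + 11.31 = 522.06 m.
Total head at P-12: h = 522.20 − 4.23 = 517.97 m.
Head difference: h(P-6) − h(P-12) = 522.06 − 517.97 = 4.09 m.
Hydraulic gradient: i = |Δh| / L = 4.09 / 855.9 = 0.00478.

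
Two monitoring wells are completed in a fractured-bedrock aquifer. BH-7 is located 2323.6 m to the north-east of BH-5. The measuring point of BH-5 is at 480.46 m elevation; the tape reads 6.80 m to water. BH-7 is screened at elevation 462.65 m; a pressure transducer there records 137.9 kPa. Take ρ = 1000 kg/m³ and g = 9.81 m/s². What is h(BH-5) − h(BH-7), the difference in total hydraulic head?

Δh ≈ -3.05 m

Total head at BH-5: h = 480.46 − 6.80 = 473.66 m.
Pressure head at BH-7: ψ = P/(ρg) = 137.9×1000 / (1000 × 9.81) = 14.06 m.
Total head at BH-7: h = z + ψ = 462.65 + 14.06 = 476.71 m.
Head difference: h(BH-5) − h(BH-7) = 473.66 − 476.71 = -3.05 m.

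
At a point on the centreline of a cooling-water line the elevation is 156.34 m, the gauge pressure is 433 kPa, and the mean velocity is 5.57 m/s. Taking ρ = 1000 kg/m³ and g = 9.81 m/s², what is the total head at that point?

h ≈ 202.06 m

Pressure head ψ = P/(ρg) = 433×1000 / (1000 × 9.81) = 44.14 m.
Velocity head = v²/(2g) = 5.57² / (2 × 9.81) = 1.581 m.
h = z + ψ + v²/(2g) = 156.34 + 44.14 + 1.581 = 202.06 m.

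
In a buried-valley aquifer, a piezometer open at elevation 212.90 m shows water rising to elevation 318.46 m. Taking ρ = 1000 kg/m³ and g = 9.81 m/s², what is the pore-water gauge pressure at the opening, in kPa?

P ≈ 1040 kPa

Pressure head ψ = h − z = 318.46 − 212.90 = 105.56 m.
P = ρgψ = 1000 × 9.81 × 105.56 = 1035544 Pa ≈ 1040 kPa.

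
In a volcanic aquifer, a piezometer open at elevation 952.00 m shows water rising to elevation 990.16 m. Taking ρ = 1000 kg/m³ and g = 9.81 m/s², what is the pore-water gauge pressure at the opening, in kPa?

Pressure head ψ = h − z = 990.16 − 952.00 = 38.16 m.
P = ρgψ = 1000 × 9.81 × 38.16 = 374350 Pa ≈ 374 kPa.

P ≈ 374 kPa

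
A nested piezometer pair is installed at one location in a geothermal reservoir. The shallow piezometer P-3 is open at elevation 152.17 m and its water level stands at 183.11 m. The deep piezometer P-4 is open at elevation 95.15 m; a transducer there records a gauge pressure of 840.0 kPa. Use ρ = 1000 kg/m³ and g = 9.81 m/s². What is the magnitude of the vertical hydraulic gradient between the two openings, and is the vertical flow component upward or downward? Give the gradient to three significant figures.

Total head at P-3: h = 183.11 m (water level in the standpipe).
Pressure head at P-4: ψ = P/(ρg) = 840.0×1000 / (1000 × 9.81) = 85.63 m.
Total head at P-4: h = z + ψ = 95.15 + 85.63 = 180.78 m.
Δh = h(P-3) − h(P-4) = 183.11 − 180.78 = 2.33 m.
Vertical separation Δz = 152.17 − 95.15 = 57.02 m.
|i_v| = |Δh| / Δz = 2.33 / 57.02 = 0.0409.
Head is higher in the shallow piezometer, so vertical flow is downward (recharge condition).

|i_v| ≈ 0.0409; vertical flow is downward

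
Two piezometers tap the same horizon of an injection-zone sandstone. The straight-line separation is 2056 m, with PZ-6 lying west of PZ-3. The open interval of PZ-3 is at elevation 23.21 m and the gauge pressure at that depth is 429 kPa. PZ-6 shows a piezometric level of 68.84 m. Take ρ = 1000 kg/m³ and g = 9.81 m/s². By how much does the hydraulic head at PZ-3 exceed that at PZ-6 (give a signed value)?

Pressure head at PZ-3: ψ = P/(ρg) = 429×1000 / (1000 × 9.81) = 43.73 m.
Total head at PZ-3: h = z + ψ = 23.21 + 43.73 = 66.94 m.
Total head at PZ-6: h = 68.84 m (water level in the piezometer is the total head).
Head difference: h(PZ-3) − h(PZ-6) = 66.94 − 68.84 = -1.90 m.

Δh ≈ -1.90 m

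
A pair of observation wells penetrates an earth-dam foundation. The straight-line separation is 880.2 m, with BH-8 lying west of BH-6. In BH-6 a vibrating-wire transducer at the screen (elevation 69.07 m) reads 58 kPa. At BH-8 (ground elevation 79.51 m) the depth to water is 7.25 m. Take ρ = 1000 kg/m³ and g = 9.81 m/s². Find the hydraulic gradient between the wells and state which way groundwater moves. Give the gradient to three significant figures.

Pressure head at BH-6: ψ = P/(ρg) = 58×1000 / (1000 × 9.81) = 5.91 m.
Total head at BH-6: h = z + ψ = 69.07 + 5.91 = 74.98 m.
Total head at BH-8: h = 79.51 − 7.25 = 72.26 m.
Head difference: h(BH-6) − h(BH-8) = 74.98 − 72.26 = 2.72 m.
Hydraulic gradient: i = |Δh| / L = 2.72 / 880.2 = 0.00309.
Flow is from higher to lower head: from BH-6 toward BH-8, i.e. toward the west.

i ≈ 0.00309; groundwater flows toward the west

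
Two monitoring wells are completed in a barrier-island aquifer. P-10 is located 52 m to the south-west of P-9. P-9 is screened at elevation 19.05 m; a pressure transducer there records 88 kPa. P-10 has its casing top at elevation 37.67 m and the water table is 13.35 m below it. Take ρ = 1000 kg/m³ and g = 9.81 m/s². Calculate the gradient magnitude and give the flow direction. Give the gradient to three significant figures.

i ≈ 0.0712; groundwater flows toward the south-west

Pressure head at P-9: ψ = P/(ρg) = 88×1000 / (1000 × 9.81) = 8.97 m.
Total head at P-9: h = z + ψ = 19.05 + 8.97 = 28.02 m.
Total head at P-10: h = 37.67 − 13.35 = 24.32 m.
Head difference: h(P-9) − h(P-10) = 28.02 − 24.32 = 3.70 m.
Hydraulic gradient: i = |Δh| / L = 3.70 / 52 = 0.0712.
Flow is from higher to lower head: from P-9 toward P-10, i.e. toward the south-west.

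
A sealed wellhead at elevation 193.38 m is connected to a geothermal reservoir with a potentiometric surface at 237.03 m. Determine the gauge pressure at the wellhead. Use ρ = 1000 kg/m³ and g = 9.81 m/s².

Head above the cap: Δh = 237.03 − 193.38 = 43.65 m.
P = ρgΔh = 1000 × 9.81 × 43.65 = 428206 Pa ≈ 428 kPa.

P ≈ 428 kPa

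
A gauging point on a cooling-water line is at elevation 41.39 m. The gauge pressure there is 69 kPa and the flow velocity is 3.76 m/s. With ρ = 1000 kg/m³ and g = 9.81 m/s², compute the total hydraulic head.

h ≈ 49.14 m

Pressure head ψ = P/(ρg) = 69×1000 / (1000 × 9.81) = 7.03 m.
Velocity head = v²/(2g) = 3.76² / (2 × 9.81) = 0.721 m.
h = z + ψ + v²/(2g) = 41.39 + 7.03 + 0.721 = 49.14 m.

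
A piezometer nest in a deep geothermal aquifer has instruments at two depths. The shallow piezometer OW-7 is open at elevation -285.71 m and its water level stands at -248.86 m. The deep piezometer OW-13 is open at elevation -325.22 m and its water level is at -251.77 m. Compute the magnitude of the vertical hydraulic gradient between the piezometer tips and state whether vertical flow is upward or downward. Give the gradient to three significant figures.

Total head at OW-7: h = -248.86 m (water level in the standpipe).
Total head at OW-13: h = -251.77 m.
Δh = h(OW-7) − h(OW-13) = -248.86 − (-251.77) = 2.91 m.
Vertical separation Δz = -285.71 − (-325.22) = 39.51 m.
|i_v| = |Δh| / Δz = 2.91 / 39.51 = 0.0737.
Head is higher in the shallow piezometer, so vertical flow is downward (recharge condition).

|i_v| ≈ 0.0737; vertical flow is downward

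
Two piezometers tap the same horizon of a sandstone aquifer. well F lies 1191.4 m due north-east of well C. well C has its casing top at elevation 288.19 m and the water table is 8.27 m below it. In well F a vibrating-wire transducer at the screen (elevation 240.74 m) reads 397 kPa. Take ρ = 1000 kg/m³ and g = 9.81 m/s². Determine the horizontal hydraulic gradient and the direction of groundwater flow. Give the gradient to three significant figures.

Total head at well C: h = 288.19 − 8.27 = 279.92 m.
Pressure head at well F: ψ = P/(ρg) = 397×1000 / (1000 × 9.81) = 40.47 m.
Total head at well F: h = z + ψ = 240.74 + 40.47 = 281.21 m.
Head difference: h(well C) − h(well F) = 279.92 − 281.21 = -1.29 m.
Hydraulic gradient: i = |Δh| / L = 1.29 / 1191.4 = 0.00108.
Flow is from higher to lower head: from well F toward well C, i.e. toward the south-west.

i ≈ 0.00108; groundwater flows toward the south-west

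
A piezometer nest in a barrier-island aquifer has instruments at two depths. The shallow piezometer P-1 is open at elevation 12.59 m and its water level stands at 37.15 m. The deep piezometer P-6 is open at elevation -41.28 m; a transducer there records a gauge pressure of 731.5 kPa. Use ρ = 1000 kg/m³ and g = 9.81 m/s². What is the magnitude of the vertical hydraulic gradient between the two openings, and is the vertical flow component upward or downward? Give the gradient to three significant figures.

Total head at P-1: h = 37.15 m (water level in the standpipe).
Pressure head at P-6: ψ = P/(ρg) = 731.5×1000 / (1000 × 9.81) = 74.57 m.
Total head at P-6: h = z + ψ = -41.28 + 74.57 = 33.29 m.
Δh = h(P-1) − h(P-6) = 37.15 − 33.29 = 3.86 m.
Vertical separation Δz = 12.59 − (-41.28) = 53.87 m.
|i_v| = |Δh| / Δz = 3.86 / 53.87 = 0.0717.
Head is higher in the shallow piezometer, so vertical flow is downward (recharge condition).

|i_v| ≈ 0.0717; vertical flow is downward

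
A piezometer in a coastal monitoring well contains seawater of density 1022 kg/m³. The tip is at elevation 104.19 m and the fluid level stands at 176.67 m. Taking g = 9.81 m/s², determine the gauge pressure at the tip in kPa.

Pressure head ψ = h − z = 176.67 − 104.19 = 72.48 m.
P = ρgψ = 1022 × 9.81 × 72.48 = 726671 Pa ≈ 727 kPa.

P ≈ 727 kPa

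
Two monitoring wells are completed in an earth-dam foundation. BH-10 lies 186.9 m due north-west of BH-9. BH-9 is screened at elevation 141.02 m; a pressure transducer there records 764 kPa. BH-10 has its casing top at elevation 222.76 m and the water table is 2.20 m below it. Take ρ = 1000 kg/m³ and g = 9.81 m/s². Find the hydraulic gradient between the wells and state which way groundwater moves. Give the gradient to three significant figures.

i ≈ 0.00888; groundwater flows toward the south-east

Pressure head at BH-9: ψ = P/(ρg) = 764×1000 / (1000 × 9.81) = 77.88 m.
Total head at BH-9: h = z + ψ = 141.02 + 77.88 = 218.90 m.
Total head at BH-10: h = 222.76 − 2.20 = 220.56 m.
Head difference: h(BH-9) − h(BH-10) = 218.90 − 220.56 = -1.66 m.
Hydraulic gradient: i = |Δh| / L = 1.66 / 186.9 = 0.00888.
Flow is from higher to lower head: from BH-10 toward BH-9, i.e. toward the south-east.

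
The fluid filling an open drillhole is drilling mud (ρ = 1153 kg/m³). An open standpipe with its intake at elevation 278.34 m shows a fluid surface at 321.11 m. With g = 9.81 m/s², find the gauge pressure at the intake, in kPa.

P ≈ 484 kPa

Pressure head ψ = h − z = 321.11 − 278.34 = 42.77 m.
P = ρgψ = 1153 × 9.81 × 42.77 = 483768 Pa ≈ 484 kPa.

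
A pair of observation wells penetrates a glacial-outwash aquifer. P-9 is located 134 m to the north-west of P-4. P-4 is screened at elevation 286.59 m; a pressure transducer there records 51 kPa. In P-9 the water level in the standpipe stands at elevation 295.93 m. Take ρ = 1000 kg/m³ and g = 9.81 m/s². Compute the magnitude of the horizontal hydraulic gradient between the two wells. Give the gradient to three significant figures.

Pressure head at P-4: ψ = P/(ρg) = 51×1000 / (1000 × 9.81) = 5.20 m.
Total head at P-4: h = z + ψ = 286.59 + 5.20 = 291.79 m.
Total head at P-9: h = 295.93 m (water level in the piezometer is the total head).
Head difference: h(P-4) − h(P-9) = 291.79 − 295.93 = -4.14 m.
Hydraulic gradient: i = |Δh| / L = 4.14 / 134 = 0.0309.

i ≈ 0.0309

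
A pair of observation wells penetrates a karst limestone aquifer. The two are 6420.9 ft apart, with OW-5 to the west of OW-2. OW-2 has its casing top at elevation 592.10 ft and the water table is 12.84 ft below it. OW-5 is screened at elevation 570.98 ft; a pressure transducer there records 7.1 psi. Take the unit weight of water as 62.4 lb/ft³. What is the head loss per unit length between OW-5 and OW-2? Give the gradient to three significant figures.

i ≈ 0.00126 ft/ft

Total head at OW-2: h = 592.10 − 12.84 = 579.26 ft.
Pressure head at OW-5: ψ = 144·P/γ = 144 × 7.1 / 62.4 = 16.38 ft.
Total head at OW-5: h = z + ψ = 570.98 + 16.38 = 587.36 ft.
Head difference: h(OW-2) − h(OW-5) = 579.26 − 587.36 = -8.10 ft.
Hydraulic gradient: i = |Δh| / L = 8.10 / 6420.9 = 0.00126.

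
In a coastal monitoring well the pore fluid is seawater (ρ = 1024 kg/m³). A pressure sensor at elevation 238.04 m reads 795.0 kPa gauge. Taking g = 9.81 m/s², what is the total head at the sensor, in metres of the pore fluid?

h ≈ 317.18 m

ψ = P/(ρg) = 795.0×1000 / (1024 × 9.81) = 79.14 m.
h = z + ψ = 238.04 + 79.14 = 317.18 m.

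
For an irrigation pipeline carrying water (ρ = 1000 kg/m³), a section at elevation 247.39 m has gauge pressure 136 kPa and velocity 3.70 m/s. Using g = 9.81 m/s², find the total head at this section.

Pressure head ψ = P/(ρg) = 136×1000 / (1000 × 9.81) = 13.86 m.
Velocity head = v²/(2g) = 3.70² / (2 × 9.81) = 0.698 m.
h = z + ψ + v²/(2g) = 247.39 + 13.86 + 0.698 = 261.95 m.

h ≈ 261.95 m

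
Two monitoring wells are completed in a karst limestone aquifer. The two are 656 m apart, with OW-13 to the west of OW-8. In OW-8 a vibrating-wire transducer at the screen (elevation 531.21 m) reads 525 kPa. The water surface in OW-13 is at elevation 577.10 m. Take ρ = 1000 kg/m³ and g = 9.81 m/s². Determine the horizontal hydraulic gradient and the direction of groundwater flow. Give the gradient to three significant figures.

Pressure head at OW-8: ψ = P/(ρg) = 525×1000 / (1000 × 9.81) = 53.52 m.
Total head at OW-8: h = z + ψ = 531.21 + 53.52 = 584.73 m.
Total head at OW-13: h = 577.10 m (water level in the piezometer is the total head).
Head difference: h(OW-8) − h(OW-13) = 584.73 − 577.10 = 7.63 m.
Hydraulic gradient: i = |Δh| / L = 7.63 / 656 = 0.0116.
Flow is from higher to lower head: from OW-8 toward OW-13, i.e. toward the west.

i ≈ 0.0116; groundwater flows toward the west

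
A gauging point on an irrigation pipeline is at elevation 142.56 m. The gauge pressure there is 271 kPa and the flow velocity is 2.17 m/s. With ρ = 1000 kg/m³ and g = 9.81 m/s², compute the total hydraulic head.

Pressure head ψ = P/(ρg) = 271×1000 / (1000 × 9.81) = 27.62 m.
Velocity head = v²/(2g) = 2.17² / (2 × 9.81) = 0.240 m.
h = z + ψ + v²/(2g) = 142.56 + 27.62 + 0.240 = 170.42 m.

h ≈ 170.42 m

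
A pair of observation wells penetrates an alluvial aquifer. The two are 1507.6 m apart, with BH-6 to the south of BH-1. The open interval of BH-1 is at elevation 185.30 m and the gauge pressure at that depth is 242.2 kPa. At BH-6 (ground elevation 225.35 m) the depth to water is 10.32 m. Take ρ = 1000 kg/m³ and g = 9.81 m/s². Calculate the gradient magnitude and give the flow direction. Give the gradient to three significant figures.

i ≈ 0.00334; groundwater flows toward the north

Pressure head at BH-1: ψ = P/(ρg) = 242.2×1000 / (1000 × 9.81) = 24.69 m.
Total head at BH-1: h = z + ψ = 185.30 + 24.69 = 209.99 m.
Total head at BH-6: h = 225.35 − 10.32 = 215.03 m.
Head difference: h(BH-1) − h(BH-6) = 209.99 − 215.03 = -5.04 m.
Hydraulic gradient: i = |Δh| / L = 5.04 / 1507.6 = 0.00334.
Flow is from higher to lower head: from BH-6 toward BH-1, i.e. toward the north.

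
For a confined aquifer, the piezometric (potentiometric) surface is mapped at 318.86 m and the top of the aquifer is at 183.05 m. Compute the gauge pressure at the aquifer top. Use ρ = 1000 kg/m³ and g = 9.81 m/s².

P ≈ 1330 kPa

Pressure head at the aquifer top: ψ = h − z = 318.86 − 183.05 = 135.81 m.
P = ρgψ = 1000 × 9.81 × 135.81 = 1332296 Pa ≈ 1330 kPa.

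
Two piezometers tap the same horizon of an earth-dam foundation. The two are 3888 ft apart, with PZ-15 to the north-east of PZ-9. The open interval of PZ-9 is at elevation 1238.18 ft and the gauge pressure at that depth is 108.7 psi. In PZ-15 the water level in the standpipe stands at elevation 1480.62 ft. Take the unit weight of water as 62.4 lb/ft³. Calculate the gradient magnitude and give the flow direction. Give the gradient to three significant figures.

Pressure head at PZ-9: ψ = 144·P/γ = 144 × 108.7 / 62.4 = 250.85 ft.
Total head at PZ-9: h = z + ψ = 1238.18 + 250.85 = 1489.03 ft.
Total head at PZ-15: h = 1480.62 ft (water level in the piezometer is the total head).
Head difference: h(PZ-9) − h(PZ-15) = 1489.03 − 1480.62 = 8.41 ft.
Hydraulic gradient: i = |Δh| / L = 8.41 / 3888 = 0.00216.
Flow is from higher to lower head: from PZ-9 toward PZ-15, i.e. toward the north-east.

i ≈ 0.00216; groundwater flows toward the north-east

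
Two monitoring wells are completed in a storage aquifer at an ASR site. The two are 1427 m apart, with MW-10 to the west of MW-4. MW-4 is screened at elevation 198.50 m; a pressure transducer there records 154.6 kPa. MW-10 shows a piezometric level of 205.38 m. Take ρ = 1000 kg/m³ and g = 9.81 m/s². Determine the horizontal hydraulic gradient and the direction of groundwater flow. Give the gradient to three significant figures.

Pressure head at MW-4: ψ = P/(ρg) = 154.6×1000 / (1000 × 9.81) = 15.76 m.
Total head at MW-4: h = z + ψ = 198.50 + 15.76 = 214.26 m.
Total head at MW-10: h = 205.38 m (water level in the piezometer is the total head).
Head difference: h(MW-4) − h(MW-10) = 214.26 − 205.38 = 8.88 m.
Hydraulic gradient: i = |Δh| / L = 8.88 / 1427 = 0.00622.
Flow is from higher to lower head: from MW-4 toward MW-10, i.e. toward the west.

i ≈ 0.00622; groundwater flows toward the west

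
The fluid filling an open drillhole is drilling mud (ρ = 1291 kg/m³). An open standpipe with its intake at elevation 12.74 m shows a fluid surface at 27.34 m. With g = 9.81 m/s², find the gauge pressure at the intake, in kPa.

P ≈ 185 kPa

Pressure head ψ = h − z = 27.34 − 12.74 = 14.60 m.
P = ρgψ = 1291 × 9.81 × 14.60 = 184905 Pa ≈ 185 kPa.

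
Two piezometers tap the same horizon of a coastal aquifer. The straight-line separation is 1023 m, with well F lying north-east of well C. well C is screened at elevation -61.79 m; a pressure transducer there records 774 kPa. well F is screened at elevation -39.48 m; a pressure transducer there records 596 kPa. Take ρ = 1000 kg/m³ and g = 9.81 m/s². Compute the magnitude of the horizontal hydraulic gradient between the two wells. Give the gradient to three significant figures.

Pressure head at well C: ψ = P/(ρg) = 774×1000 / (1000 × 9.81) = 78.90 m.
Total head at well C: h = z + ψ = -61.79 + 78.90 = 17.11 m.
Pressure head at well F: ψ = P/(ρg) = 596×1000 / (1000 × 9.81) = 60.75 m.
Total head at well F: h = z + ψ = -39.48 + 60.75 = 21.27 m.
Head difference: h(well C) − h(well F) = 17.11 − 21.27 = -4.16 m.
Hydraulic gradient: i = |Δh| / L = 4.16 / 1023 = 0.00407.

i ≈ 0.00407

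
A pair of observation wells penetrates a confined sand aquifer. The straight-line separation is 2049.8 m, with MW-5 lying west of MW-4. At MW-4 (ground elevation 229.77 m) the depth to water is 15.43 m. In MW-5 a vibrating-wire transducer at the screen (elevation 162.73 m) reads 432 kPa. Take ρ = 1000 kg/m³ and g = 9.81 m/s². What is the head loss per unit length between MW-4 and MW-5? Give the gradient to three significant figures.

Total head at MW-4: h = 229.77 − 15.43 = 214.34 m.
Pressure head at MW-5: ψ = P/(ρg) = 432×1000 / (1000 × 9.81) = 44.04 m.
Total head at MW-5: h = z + ψ = 162.73 + 44.04 = 206.77 m.
Head difference: h(MW-4) − h(MW-5) = 214.34 − 206.77 = 7.57 m.
Hydraulic gradient: i = |Δh| / L = 7.57 / 2049.8 = 0.00369.

i ≈ 0.00369 m/m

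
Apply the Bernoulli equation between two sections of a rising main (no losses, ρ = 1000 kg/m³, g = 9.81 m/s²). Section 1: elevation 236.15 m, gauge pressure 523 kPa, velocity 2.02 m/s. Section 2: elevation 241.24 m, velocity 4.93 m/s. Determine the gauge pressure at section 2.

P₂ ≈ 463 kPa

Pressure head at 1: ψ₁ = P₁/(ρg) = 523×1000 / (1000 × 9.81) = 53.31 m.
Velocity heads: v₁²/2g = 2.02²/19.62 = 0.208 m; v₂²/2g = 4.93²/19.62 = 1.239 m.
Total head H = z₁ + ψ₁ + v₁²/2g = 236.15 + 53.31 + 0.208 = 289.67 m.
ψ₂ = H − z₂ − v₂²/2g = 289.67 − 241.24 − 1.239 = 47.19 m.
P₂ = ρgψ₂ = 1000 × 9.81 × 47.19 ≈ 463 kPa.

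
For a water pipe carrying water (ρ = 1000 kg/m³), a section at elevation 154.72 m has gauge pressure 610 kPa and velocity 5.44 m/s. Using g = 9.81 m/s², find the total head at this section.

h ≈ 218.41 m

Pressure head ψ = P/(ρg) = 610×1000 / (1000 × 9.81) = 62.18 m.
Velocity head = v²/(2g) = 5.44² / (2 × 9.81) = 1.508 m.
h = z + ψ + v²/(2g) = 154.72 + 62.18 + 1.508 = 218.41 m.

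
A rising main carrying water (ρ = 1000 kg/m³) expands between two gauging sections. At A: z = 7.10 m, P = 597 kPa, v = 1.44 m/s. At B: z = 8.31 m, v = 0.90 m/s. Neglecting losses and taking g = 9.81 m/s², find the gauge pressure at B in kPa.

Pressure head at A: ψ₁ = P₁/(ρg) = 597×1000 / (1000 × 9.81) = 60.86 m.
Velocity heads: v₁²/2g = 1.44²/19.62 = 0.106 m; v₂²/2g = 0.90²/19.62 = 0.041 m.
Total head H = z₁ + ψ₁ + v₁²/2g = 7.10 + 60.86 + 0.106 = 68.07 m.
ψ₂ = H − z₂ − v₂²/2g = 68.07 − 8.31 − 0.041 = 59.72 m.
P₂ = ρgψ₂ = 1000 × 9.81 × 59.72 ≈ 586 kPa.

P₂ ≈ 586 kPa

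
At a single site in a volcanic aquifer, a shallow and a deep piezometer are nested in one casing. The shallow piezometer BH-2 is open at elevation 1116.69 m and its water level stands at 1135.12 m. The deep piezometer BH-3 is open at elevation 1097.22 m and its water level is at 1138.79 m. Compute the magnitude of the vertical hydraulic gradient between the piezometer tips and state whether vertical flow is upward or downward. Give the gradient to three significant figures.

Total head at BH-2: h = 1135.12 m (water level in the standpipe).
Total head at BH-3: h = 1138.79 m.
Δh = h(BH-2) − h(BH-3) = 1135.12 − 1138.79 = -3.67 m.
Vertical separation Δz = 1116.69 − 1097.22 = 19.47 m.
|i_v| = |Δh| / Δz = 3.67 / 19.47 = 0.188.
Head is higher in the deep piezometer, so vertical flow is upward (discharge condition).

|i_v| ≈ 0.188; vertical flow is upward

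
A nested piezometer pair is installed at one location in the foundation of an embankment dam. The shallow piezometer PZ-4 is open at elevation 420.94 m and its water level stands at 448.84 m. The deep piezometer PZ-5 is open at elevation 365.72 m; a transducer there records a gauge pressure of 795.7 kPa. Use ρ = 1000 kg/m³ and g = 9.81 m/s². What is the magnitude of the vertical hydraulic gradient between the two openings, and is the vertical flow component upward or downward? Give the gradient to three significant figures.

Total head at PZ-4: h = 448.84 m (water level in the standpipe).
Pressure head at PZ-5: ψ = P/(ρg) = 795.7×1000 / (1000 × 9.81) = 81.11 m.
Total head at PZ-5: h = z + ψ = 365.72 + 81.11 = 446.83 m.
Δh = h(PZ-4) − h(PZ-5) = 448.84 − 446.83 = 2.01 m.
Vertical separation Δz = 420.94 − 365.72 = 55.22 m.
|i_v| = |Δh| / Δz = 2.01 / 55.22 = 0.0364.
Head is higher in the shallow piezometer, so vertical flow is downward (recharge condition).

|i_v| ≈ 0.0364; vertical flow is downward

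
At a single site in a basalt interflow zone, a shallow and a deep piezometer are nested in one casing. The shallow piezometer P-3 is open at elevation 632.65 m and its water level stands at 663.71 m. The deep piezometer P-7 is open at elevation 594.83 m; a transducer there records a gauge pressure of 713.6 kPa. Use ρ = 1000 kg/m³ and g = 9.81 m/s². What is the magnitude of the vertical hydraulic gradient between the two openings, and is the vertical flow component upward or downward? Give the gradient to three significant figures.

Total head at P-3: h = 663.71 m (water level in the standpipe).
Pressure head at P-7: ψ = P/(ρg) = 713.6×1000 / (1000 × 9.81) = 72.74 m.
Total head at P-7: h = z + ψ = 594.83 + 72.74 = 667.57 m.
Δh = h(P-3) − h(P-7) = 663.71 − 667.57 = -3.86 m.
Vertical separation Δz = 632.65 − 594.83 = 37.82 m.
|i_v| = |Δh| / Δz = 3.86 / 37.82 = 0.102.
Head is higher in the deep piezometer, so vertical flow is upward (discharge condition).

|i_v| ≈ 0.102; vertical flow is upward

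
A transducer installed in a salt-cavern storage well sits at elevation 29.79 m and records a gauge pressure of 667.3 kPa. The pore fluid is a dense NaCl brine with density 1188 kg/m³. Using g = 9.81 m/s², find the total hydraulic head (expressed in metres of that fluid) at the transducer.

ψ = P/(ρg) = 667.3×1000 / (1188 × 9.81) = 57.26 m.
h = z + ψ = 29.79 + 57.26 = 87.05 m.

h ≈ 87.05 m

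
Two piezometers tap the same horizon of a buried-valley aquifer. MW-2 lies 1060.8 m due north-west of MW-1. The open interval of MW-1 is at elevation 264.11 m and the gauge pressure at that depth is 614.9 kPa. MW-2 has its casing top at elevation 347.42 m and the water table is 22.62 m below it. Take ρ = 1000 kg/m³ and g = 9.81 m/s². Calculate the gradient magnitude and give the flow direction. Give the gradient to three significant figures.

Pressure head at MW-1: ψ = P/(ρg) = 614.9×1000 / (1000 × 9.81) = 62.68 m.
Total head at MW-1: h = z + ψ = 264.11 + 62.68 = 326.79 m.
Total head at MW-2: h = 347.42 − 22.62 = 324.80 m.
Head difference: h(MW-1) − h(MW-2) = 326.79 − 324.80 = 1.99 m.
Hydraulic gradient: i = |Δh| / L = 1.99 / 1060.8 = 0.00188.
Flow is from higher to lower head: from MW-1 toward MW-2, i.e. toward the north-west.

i ≈ 0.00188; groundwater flows toward the north-west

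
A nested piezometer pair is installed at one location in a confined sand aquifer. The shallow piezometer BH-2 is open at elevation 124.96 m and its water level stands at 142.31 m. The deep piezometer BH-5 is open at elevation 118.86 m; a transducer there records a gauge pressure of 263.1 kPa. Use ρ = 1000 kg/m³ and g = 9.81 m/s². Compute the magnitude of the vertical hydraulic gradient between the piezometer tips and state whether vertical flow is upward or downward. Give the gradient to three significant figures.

|i_v| ≈ 0.552; vertical flow is upward

Total head at BH-2: h = 142.31 m (water level in the standpipe).
Pressure head at BH-5: ψ = P/(ρg) = 263.1×1000 / (1000 × 9.81) = 26.82 m.
Total head at BH-5: h = z + ψ = 118.86 + 26.82 = 145.68 m.
Δh = h(BH-2) − h(BH-5) = 142.31 − 145.68 = -3.37 m.
Vertical separation Δz = 124.96 − 118.86 = 6.10 m.
|i_v| = |Δh| / Δz = 3.37 / 6.10 = 0.552.
Head is higher in the deep piezometer, so vertical flow is upward (discharge condition).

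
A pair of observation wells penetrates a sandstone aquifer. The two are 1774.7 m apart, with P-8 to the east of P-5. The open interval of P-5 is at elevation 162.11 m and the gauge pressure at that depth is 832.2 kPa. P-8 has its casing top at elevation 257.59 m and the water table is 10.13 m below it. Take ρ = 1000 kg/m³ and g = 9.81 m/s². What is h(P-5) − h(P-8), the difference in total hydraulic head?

Pressure head at P-5: ψ = P/(ρg) = 832.2×1000 / (1000 × 9.81) = 84.83 m.
Total head at P-5: h = z + ψ = 162.11 + 84.83 = 246.94 m.
Total head at P-8: h = 257.59 − 10.13 = 247.46 m.
Head difference: h(P-5) − h(P-8) = 246.94 − 247.46 = -0.52 m.

Δh ≈ -0.52 m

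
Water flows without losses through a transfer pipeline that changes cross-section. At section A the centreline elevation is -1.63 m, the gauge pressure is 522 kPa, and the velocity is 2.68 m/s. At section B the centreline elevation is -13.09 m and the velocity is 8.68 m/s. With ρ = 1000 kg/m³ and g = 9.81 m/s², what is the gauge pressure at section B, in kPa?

Pressure head at A: ψ₁ = P₁/(ρg) = 522×1000 / (1000 × 9.81) = 53.21 m.
Velocity heads: v₁²/2g = 2.68²/19.62 = 0.366 m; v₂²/2g = 8.68²/19.62 = 3.840 m.
Total head H = z₁ + ψ₁ + v₁²/2g = -1.63 + 53.21 + 0.366 = 51.95 m.
ψ₂ = H − z₂ − v₂²/2g = 51.95 − (-13.09) − 3.840 = 61.20 m.
P₂ = ρgψ₂ = 1000 × 9.81 × 61.20 ≈ 600 kPa.

P₂ ≈ 600 kPa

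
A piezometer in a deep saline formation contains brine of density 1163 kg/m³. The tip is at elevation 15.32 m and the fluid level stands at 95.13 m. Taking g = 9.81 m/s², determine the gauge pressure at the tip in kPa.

Pressure head ψ = h − z = 95.13 − 15.32 = 79.81 m.
P = ρgψ = 1163 × 9.81 × 79.81 = 910555 Pa ≈ 911 kPa.

P ≈ 911 kPa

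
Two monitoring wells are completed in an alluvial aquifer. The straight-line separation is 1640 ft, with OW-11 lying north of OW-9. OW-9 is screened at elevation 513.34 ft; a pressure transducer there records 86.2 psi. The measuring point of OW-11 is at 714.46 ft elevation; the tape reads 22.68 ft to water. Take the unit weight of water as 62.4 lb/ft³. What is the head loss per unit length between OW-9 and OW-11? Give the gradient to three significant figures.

Pressure head at OW-9: ψ = 144·P/γ = 144 × 86.2 / 62.4 = 198.92 ft.
Total head at OW-9: h = z + ψ = 513.34 + 198.92 = 712.26 ft.
Total head at OW-11: h = 714.46 − 22.68 = 691.78 ft.
Head difference: h(OW-9) − h(OW-11) = 712.26 − 691.78 = 20.48 ft.
Hydraulic gradient: i = |Δh| / L = 20.48 / 1640 = 0.0125.

i ≈ 0.0125 ft/ft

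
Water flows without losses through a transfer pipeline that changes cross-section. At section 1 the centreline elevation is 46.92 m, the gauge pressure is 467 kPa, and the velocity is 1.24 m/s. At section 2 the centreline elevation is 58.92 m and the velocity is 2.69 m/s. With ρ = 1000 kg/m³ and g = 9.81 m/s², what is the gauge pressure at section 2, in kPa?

P₂ ≈ 346 kPa

Pressure head at 1: ψ₁ = P₁/(ρg) = 467×1000 / (1000 × 9.81) = 47.60 m.
Velocity heads: v₁²/2g = 1.24²/19.62 = 0.078 m; v₂²/2g = 2.69²/19.62 = 0.369 m.
Total head H = z₁ + ψ₁ + v₁²/2g = 46.92 + 47.60 + 0.078 = 94.60 m.
ψ₂ = H − z₂ − v₂²/2g = 94.60 − 58.92 − 0.369 = 35.31 m.
P₂ = ρgψ₂ = 1000 × 9.81 × 35.31 ≈ 346 kPa.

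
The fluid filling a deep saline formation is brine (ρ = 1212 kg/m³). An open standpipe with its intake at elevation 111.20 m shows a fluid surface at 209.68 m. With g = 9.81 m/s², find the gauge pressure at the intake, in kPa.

Pressure head ψ = h − z = 209.68 − 111.20 = 98.48 m.
P = ρgψ = 1212 × 9.81 × 98.48 = 1170900 Pa ≈ 1170 kPa.

P ≈ 1170 kPa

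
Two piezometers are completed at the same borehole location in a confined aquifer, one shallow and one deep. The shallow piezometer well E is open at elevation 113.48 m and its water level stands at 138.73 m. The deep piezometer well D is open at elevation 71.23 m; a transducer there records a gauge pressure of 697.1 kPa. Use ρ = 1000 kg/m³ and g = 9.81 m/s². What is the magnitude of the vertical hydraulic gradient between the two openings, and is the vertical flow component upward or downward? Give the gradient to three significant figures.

|i_v| ≈ 0.0843; vertical flow is upward

Total head at well E: h = 138.73 m (water level in the standpipe).
Pressure head at well D: ψ = P/(ρg) = 697.1×1000 / (1000 × 9.81) = 71.06 m.
Total head at well D: h = z + ψ = 71.23 + 71.06 = 142.29 m.
Δh = h(well E) − h(well D) = 138.73 − 142.29 = -3.56 m.
Vertical separation Δz = 113.48 − 71.23 = 42.25 m.
|i_v| = |Δh| / Δz = 3.56 / 42.25 = 0.0843.
Head is higher in the deep piezometer, so vertical flow is upward (discharge condition).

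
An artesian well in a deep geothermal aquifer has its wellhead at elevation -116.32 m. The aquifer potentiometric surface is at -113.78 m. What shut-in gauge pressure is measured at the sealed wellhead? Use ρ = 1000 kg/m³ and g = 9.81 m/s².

P ≈ 24.9 kPa

Head above the cap: Δh = -113.78 − (-116.32) = 2.54 m.
P = ρgΔh = 1000 × 9.81 × 2.54 = 24917 Pa ≈ 24.9 kPa.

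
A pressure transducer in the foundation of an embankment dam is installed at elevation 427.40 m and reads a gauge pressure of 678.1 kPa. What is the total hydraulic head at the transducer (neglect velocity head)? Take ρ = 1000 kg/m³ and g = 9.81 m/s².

h ≈ 496.52 m

ψ = P/(ρg) = 678.1×1000 / (1000 × 9.81) = 69.12 m.
h = z + ψ = 427.40 + 69.12 = 496.52 m.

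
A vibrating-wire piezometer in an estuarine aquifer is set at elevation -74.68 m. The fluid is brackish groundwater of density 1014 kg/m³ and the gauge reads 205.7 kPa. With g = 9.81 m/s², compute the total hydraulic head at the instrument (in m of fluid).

h ≈ -54.00 m

ψ = P/(ρg) = 205.7×1000 / (1014 × 9.81) = 20.68 m.
h = z + ψ = -74.68 + 20.68 = -54.00 m.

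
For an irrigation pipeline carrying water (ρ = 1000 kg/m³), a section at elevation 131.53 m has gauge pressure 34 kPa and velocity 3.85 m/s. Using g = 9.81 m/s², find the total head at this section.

Pressure head ψ = P/(ρg) = 34×1000 / (1000 × 9.81) = 3.47 m.
Velocity head = v²/(2g) = 3.85² / (2 × 9.81) = 0.755 m.
h = z + ψ + v²/(2g) = 131.53 + 3.47 + 0.755 = 135.75 m.

h ≈ 135.75 m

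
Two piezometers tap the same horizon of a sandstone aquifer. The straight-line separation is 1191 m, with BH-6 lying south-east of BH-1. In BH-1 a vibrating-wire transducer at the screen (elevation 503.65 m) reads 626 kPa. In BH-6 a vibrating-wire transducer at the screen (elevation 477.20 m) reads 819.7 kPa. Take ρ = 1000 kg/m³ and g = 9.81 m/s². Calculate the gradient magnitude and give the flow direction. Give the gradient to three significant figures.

i ≈ 0.00563; groundwater flows toward the south-east

Pressure head at BH-1: ψ = P/(ρg) = 626×1000 / (1000 × 9.81) = 63.81 m.
Total head at BH-1: h = z + ψ = 503.65 + 63.81 = 567.46 m.
Pressure head at BH-6: ψ = P/(ρg) = 819.7×1000 / (1000 × 9.81) = 83.56 m.
Total head at BH-6: h = z + ψ = 477.20 + 83.56 = 560.76 m.
Head difference: h(BH-1) − h(BH-6) = 567.46 − 560.76 = 6.70 m.
Hydraulic gradient: i = |Δh| / L = 6.70 / 1191 = 0.00563.
Flow is from higher to lower head: from BH-1 toward BH-6, i.e. toward the south-east.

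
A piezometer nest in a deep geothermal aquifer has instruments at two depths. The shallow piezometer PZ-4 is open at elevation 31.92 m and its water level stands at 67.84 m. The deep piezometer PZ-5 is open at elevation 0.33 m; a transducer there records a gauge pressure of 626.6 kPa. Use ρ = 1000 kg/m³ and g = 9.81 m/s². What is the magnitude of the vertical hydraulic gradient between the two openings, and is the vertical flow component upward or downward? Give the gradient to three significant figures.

Total head at PZ-4: h = 67.84 m (water level in the standpipe).
Pressure head at PZ-5: ψ = P/(ρg) = 626.6×1000 / (1000 × 9.81) = 63.87 m.
Total head at PZ-5: h = z + ψ = 0.33 + 63.87 = 64.20 m.
Δh = h(PZ-4) − h(PZ-5) = 67.84 − 64.20 = 3.64 m.
Vertical separation Δz = 31.92 − 0.33 = 31.59 m.
|i_v| = |Δh| / Δz = 3.64 / 31.59 = 0.115.
Head is higher in the shallow piezometer, so vertical flow is downward (recharge condition).

|i_v| ≈ 0.115; vertical flow is downward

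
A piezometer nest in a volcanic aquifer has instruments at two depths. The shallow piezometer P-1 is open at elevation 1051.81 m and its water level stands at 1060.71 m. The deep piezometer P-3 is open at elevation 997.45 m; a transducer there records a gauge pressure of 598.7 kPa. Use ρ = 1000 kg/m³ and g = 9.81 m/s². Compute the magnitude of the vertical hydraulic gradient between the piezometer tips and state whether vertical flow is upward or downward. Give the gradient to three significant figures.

Total head at P-1: h = 1060.71 m (water level in the standpipe).
Pressure head at P-3: ψ = P/(ρg) = 598.7×1000 / (1000 × 9.81) = 61.03 m.
Total head at P-3: h = z + ψ = 997.45 + 61.03 = 1058.48 m.
Δh = h(P-1) − h(P-3) = 1060.71 − 1058.48 = 2.23 m.
Vertical separation Δz = 1051.81 − 997.45 = 54.36 m.
|i_v| = |Δh| / Δz = 2.23 / 54.36 = 0.0410.
Head is higher in the shallow piezometer, so vertical flow is downward (recharge condition).

|i_v| ≈ 0.0410; vertical flow is downward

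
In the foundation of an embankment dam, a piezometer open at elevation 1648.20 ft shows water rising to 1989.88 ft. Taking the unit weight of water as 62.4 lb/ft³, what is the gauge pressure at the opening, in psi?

Pressure head ψ = h − z = 1989.88 − 1648.20 = 341.68 ft.
P = γ·ψ / 144 = 62.4 × 341.68 / 144 = 148 psi.

P ≈ 148 psi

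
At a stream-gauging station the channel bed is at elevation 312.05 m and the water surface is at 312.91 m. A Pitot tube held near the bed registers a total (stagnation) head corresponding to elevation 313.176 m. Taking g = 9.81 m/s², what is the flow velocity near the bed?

Near the bed, under hydrostatic conditions, the piezometric head (z + ψ) equals the free-surface elevation, 312.91 m.
Velocity head = total − piezometric = 313.176 − 312.91 = 0.266 m.
v = √(2g·h_v) = √(2 × 9.81 × 0.266) = 2.28 m/s.

v ≈ 2.28 m/s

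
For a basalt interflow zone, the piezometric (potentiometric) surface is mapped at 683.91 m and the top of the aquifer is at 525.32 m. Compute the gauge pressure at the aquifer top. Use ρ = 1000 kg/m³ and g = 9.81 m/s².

P ≈ 1560 kPa

Pressure head at the aquifer top: ψ = h − z = 683.91 − 525.32 = 158.59 m.
P = ρgψ = 1000 × 9.81 × 158.59 = 1555768 Pa ≈ 1560 kPa.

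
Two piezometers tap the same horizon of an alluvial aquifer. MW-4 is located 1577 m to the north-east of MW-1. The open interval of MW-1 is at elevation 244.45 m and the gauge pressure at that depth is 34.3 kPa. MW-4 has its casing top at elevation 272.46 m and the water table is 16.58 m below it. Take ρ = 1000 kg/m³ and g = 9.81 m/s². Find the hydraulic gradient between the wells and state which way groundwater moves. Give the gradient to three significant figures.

i ≈ 0.00503; groundwater flows toward the south-west

Pressure head at MW-1: ψ = P/(ρg) = 34.3×1000 / (1000 × 9.81) = 3.50 m.
Total head at MW-1: h = z + ψ = 244.45 + 3.50 = 247.95 m.
Total head at MW-4: h = 272.46 − 16.58 = 255.88 m.
Head difference: h(MW-1) − h(MW-4) = 247.95 − 255.88 = -7.93 m.
Hydraulic gradient: i = |Δh| / L = 7.93 / 1577 = 0.00503.
Flow is from higher to lower head: from MW-4 toward MW-1, i.e. toward the south-west.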